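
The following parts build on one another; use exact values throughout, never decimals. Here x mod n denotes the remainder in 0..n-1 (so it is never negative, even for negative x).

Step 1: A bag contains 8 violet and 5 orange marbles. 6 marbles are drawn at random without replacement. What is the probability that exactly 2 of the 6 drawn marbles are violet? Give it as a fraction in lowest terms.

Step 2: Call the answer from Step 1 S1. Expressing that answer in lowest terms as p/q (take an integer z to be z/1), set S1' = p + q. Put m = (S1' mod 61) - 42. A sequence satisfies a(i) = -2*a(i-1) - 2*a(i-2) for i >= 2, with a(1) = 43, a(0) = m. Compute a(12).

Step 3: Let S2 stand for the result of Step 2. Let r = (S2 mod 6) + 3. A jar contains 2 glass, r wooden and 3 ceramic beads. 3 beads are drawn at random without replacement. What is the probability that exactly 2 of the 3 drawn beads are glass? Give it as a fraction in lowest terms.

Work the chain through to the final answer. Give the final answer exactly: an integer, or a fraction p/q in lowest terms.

Step 1: total draws C(13,6) = 1716; favorable C(8,2)*C(5,4) = 140; P = 35/429; answer 35/429
Step 2: S1 = 35/429; threaded value p + q = 464; m = -5; a(2) = -2*(43) - 2*(-5) = -76; iterating: a(2)=-76, a(3)=66, a(4)=20, a(5)=-172, a(6)=304, a(7)=-264, a(8)=-80, a(9)=688, a(10)=-1216, a(11)=1056, a(12)=320; answer 320
Step 3: S2 = 320; r = 5; total draws C(10,3) = 120; favorable C(2,2)*C(8,1) = 8; P = 1/15; answer 1/15

1/15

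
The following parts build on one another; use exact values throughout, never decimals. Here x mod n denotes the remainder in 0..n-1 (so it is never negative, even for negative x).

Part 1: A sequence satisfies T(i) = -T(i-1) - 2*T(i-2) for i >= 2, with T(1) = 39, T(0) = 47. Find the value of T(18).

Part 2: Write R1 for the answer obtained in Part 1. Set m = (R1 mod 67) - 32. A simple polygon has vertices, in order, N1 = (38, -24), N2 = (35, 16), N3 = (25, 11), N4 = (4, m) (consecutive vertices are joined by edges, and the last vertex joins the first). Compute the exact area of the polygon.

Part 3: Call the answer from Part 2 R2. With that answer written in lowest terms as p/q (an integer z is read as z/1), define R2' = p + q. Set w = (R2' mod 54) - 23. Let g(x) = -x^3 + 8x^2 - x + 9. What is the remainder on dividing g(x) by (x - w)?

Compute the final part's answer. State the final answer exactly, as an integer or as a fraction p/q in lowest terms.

519

Part 1: T(2) = -1*(39) - 2*(47) = -133; iterating: T(2)=-133, T(3)=55, T(4)=211, T(5)=-321, T(6)=-101, T(7)=743, T(8)=-541, T(9)=-945, T(10)=2027, T(11)=-137, T(12)=-3917, T(13)=4191, T(14)=3643, T(15)=-12025, T(16)=4739, T(17)=19311, T(18)=-28789; answer -28789
Part 2: R1 = -28789; m = -11; cross terms: (38*16 - 35*-24)=1448, (35*11 - 25*16)=-15, (25*-11 - 4*11)=-319, (4*-24 - 38*-11)=322; twice the area = |1436| = 1436; area = 718; answer 718
Part 3: R2 = 718; threaded value p + q = 719; w = -6; remainder = value at the root: -1*(-6)^3 + 8*(-6)^2 - 1*(-6)^1 + 9 = (216) + (288) + (6) + (9) = 519; answer 519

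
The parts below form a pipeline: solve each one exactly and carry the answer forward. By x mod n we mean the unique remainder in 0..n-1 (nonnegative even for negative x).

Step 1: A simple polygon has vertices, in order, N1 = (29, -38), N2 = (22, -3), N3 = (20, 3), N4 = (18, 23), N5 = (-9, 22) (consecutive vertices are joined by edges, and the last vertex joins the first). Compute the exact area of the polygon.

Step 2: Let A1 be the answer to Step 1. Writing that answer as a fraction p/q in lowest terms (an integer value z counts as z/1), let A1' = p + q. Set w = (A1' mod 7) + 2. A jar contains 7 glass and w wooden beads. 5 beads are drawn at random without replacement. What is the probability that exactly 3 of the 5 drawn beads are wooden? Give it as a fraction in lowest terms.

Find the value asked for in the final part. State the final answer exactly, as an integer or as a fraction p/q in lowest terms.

Step 1: cross terms: (29*-3 - 22*-38)=749, (22*3 - 20*-3)=126, (20*23 - 18*3)=406, (18*22 - -9*23)=603, (-9*-38 - 29*22)=-296; twice the area = |1588| = 1588; area = 794; answer 794
Step 2: A1 = 794; threaded value p + q = 795; w = 6; total draws C(13,5) = 1287; favorable C(6,3)*C(7,2) = 420; P = 140/429; answer 140/429

140/429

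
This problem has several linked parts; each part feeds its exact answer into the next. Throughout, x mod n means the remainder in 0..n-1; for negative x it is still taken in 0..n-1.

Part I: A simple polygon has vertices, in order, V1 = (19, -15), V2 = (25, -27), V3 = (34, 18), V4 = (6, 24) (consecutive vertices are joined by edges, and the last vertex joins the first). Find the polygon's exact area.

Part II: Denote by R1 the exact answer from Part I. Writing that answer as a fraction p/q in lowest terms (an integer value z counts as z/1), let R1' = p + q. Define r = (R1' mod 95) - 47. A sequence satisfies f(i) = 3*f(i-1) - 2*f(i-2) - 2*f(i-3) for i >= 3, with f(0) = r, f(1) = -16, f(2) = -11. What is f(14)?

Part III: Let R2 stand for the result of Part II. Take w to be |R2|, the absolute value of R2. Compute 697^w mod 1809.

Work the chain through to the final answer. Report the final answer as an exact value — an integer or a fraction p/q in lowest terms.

Part I: cross terms: (19*-27 - 25*-15)=-138, (25*18 - 34*-27)=1368, (34*24 - 6*18)=708, (6*-15 - 19*24)=-546; twice the area = |1392| = 1392; area = 696; answer 696
Part II: R1 = 696; threaded value p + q = 697; r = -15; f(3) = 3*(-11) - 2*(-16) - 2*(-15) = 29; iterating: f(3)=29, f(4)=141, f(5)=387, f(6)=821, f(7)=1407, f(8)=1805, f(9)=959, f(10)=-3547, f(11)=-16169, f(12)=-43331, f(13)=-90561, f(14)=-152683; answer -152683
Part III: R2 = -152683; w = 152683; squarings mod 1809: 697^1=697, 697^2=997, 697^4=868, 697^8=880, 697^16=148, 697^32=196, 697^64=427, 697^128=1429, 697^256=1489, 697^512=1096, 697^1024=40, 697^2048=1600, 697^4096=265, 697^8192=1483, 697^16384=1354, 697^32768=799, 697^65536=1633, 697^131072=223; 697^152683 = 697^1 * 697^2 * 697^8 * 697^32 * 697^64 * 697^1024 * 697^4096 * 697^16384 * 697^131072 = 1660 (mod 1809); answer 1660

1660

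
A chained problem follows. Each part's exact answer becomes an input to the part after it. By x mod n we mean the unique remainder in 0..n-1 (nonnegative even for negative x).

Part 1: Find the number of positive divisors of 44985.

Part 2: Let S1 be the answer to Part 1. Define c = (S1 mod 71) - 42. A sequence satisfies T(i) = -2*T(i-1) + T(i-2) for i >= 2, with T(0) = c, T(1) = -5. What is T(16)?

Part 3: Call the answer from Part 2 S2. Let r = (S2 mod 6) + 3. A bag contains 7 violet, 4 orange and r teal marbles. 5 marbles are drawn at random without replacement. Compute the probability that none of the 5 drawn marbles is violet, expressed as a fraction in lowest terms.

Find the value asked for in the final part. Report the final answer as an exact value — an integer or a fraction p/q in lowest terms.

3/104

Part 1: 44985 = 3 * 5 * 2999; number of divisors = (1+1) * (1+1) * (1+1) = 8; answer 8
Part 2: S1 = 8; c = -34; T(2) = -2*(-5) + 1*(-34) = -24; iterating: T(2)=-24, T(3)=43, T(4)=-110, T(5)=263, T(6)=-636, T(7)=1535, T(8)=-3706, T(9)=8947, T(10)=-21600, T(11)=52147, T(12)=-125894, T(13)=303935, T(14)=-733764, T(15)=1771463, T(16)=-4276690; answer -4276690
Part 3: S2 = -4276690; r = 5; total draws C(16,5) = 4368; favorable C(9,5) = 126; P = 3/104; answer 3/104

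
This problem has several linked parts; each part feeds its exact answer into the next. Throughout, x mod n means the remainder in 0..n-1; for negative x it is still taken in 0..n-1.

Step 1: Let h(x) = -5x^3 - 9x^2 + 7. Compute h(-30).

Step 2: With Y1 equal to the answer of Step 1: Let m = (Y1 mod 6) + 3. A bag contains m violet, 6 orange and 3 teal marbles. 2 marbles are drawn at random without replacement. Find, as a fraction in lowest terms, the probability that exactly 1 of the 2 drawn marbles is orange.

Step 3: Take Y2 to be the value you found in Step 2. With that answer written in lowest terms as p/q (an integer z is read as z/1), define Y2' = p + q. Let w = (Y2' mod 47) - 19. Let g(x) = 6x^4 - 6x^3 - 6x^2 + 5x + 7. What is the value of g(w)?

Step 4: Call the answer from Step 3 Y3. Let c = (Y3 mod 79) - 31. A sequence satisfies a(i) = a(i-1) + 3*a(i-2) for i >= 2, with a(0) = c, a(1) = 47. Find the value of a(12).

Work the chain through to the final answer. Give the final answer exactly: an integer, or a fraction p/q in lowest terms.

Step 1: -5*(-30)^3 - 9*(-30)^2 + 7 = (135000) + (-8100) + (7) = 126907; answer 126907
Step 2: Y1 = 126907; m = 4; total draws C(13,2) = 78; favorable C(6,1)*C(7,1) = 42; P = 7/13; answer 7/13
Step 3: Y2 = 7/13; threaded value p + q = 20; w = 1; 6*(1)^4 - 6*(1)^3 - 6*(1)^2 + 5*(1)^1 + 7 = (6) + (-6) + (-6) + (5) + (7) = 6; answer 6
Step 4: Y3 = 6; c = -25; a(2) = 1*(47) + 3*(-25) = -28; iterating: a(2)=-28, a(3)=113, a(4)=29, a(5)=368, a(6)=455, a(7)=1559, a(8)=2924, a(9)=7601, a(10)=16373, a(11)=39176, a(12)=88295; answer 88295

88295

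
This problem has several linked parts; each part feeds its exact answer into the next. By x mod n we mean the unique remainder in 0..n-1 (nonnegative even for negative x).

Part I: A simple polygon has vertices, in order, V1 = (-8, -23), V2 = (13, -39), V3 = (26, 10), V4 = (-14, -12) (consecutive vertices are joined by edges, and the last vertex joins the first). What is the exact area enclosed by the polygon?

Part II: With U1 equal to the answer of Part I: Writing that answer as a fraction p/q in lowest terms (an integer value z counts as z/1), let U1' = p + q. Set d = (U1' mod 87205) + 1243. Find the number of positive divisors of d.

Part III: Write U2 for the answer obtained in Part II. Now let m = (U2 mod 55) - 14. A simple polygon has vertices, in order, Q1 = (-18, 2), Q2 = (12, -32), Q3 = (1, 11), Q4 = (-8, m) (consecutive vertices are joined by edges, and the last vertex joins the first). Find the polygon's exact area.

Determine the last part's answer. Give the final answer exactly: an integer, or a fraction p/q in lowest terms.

Part I: cross terms: (-8*-39 - 13*-23)=611, (13*10 - 26*-39)=1144, (26*-12 - -14*10)=-172, (-14*-23 - -8*-12)=226; twice the area = |1809| = 1809; area = 1809/2; answer 1809/2
Part II: U1 = 1809/2; threaded value p + q = 1811; d = 3054; 3054 = 2 * 3 * 509; number of divisors = (1+1) * (1+1) * (1+1) = 8; answer 8
Part III: U2 = 8; m = -6; cross terms: (-18*-32 - 12*2)=552, (12*11 - 1*-32)=164, (1*-6 - -8*11)=82, (-8*2 - -18*-6)=-124; twice the area = |674| = 674; area = 337; answer 337

337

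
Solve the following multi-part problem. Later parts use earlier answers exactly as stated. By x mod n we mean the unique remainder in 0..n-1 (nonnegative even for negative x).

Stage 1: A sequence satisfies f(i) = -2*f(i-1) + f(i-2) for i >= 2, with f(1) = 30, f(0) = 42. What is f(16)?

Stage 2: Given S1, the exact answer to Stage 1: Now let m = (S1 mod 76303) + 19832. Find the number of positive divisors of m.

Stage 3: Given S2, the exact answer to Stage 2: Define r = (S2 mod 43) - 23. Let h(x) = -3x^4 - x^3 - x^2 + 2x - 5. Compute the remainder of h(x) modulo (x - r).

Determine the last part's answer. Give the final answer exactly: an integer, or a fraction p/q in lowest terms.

-42740

Stage 1: f(2) = -2*(30) + 1*(42) = -18; iterating: f(2)=-18, f(3)=66, f(4)=-150, f(5)=366, f(6)=-882, f(7)=2130, f(8)=-5142, f(9)=12414, f(10)=-29970, f(11)=72354, f(12)=-174678, f(13)=421710, f(14)=-1018098, f(15)=2457906, f(16)=-5933910; answer -5933910
Stage 2: S1 = -5933910; m = 37556; 37556 = 2^2 * 41 * 229; number of divisors = (2+1) * (1+1) * (1+1) = 12; answer 12
Stage 3: S2 = 12; r = -11; remainder = value at the root: -3*(-11)^4 - 1*(-11)^3 - 1*(-11)^2 + 2*(-11)^1 - 5 = (-43923) + (1331) + (-121) + (-22) + (-5) = -42740; answer -42740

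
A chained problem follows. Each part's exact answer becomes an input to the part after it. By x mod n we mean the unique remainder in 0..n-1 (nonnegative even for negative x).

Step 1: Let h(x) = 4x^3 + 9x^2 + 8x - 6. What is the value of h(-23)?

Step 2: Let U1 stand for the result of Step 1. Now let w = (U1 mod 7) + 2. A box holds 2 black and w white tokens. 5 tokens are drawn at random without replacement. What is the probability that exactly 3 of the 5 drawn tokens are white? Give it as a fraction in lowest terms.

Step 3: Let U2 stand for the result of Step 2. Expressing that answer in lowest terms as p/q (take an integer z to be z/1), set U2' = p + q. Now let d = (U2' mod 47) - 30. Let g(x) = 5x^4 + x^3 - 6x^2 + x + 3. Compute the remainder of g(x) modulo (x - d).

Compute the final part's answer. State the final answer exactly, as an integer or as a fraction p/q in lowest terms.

4

Step 1: 4*(-23)^3 + 9*(-23)^2 + 8*(-23)^1 - 6 = (-48668) + (4761) + (-184) + (-6) = -44097; answer -44097
Step 2: U1 = -44097; w = 5; total draws C(7,5) = 21; favorable C(5,3)*C(2,2) = 10; P = 10/21; answer 10/21
Step 3: U2 = 10/21; threaded value p + q = 31; d = 1; remainder = value at the root: 5*(1)^4 + 1*(1)^3 - 6*(1)^2 + 1*(1)^1 + 3 = (5) + (1) + (-6) + (1) + (3) = 4; answer 4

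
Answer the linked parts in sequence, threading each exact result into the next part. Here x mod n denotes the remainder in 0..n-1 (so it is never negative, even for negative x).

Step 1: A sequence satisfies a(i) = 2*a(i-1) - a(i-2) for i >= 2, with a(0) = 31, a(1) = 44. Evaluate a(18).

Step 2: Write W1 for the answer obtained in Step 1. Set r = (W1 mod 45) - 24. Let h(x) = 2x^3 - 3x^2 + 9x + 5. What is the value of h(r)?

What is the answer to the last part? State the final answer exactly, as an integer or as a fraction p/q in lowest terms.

7573

Step 1: a(2) = 2*(44) - 1*(31) = 57; iterating: a(2)=57, a(3)=70, a(4)=83, a(5)=96, a(6)=109, a(7)=122, a(8)=135, a(9)=148, a(10)=161, a(11)=174, a(12)=187, a(13)=200, a(14)=213, a(15)=226, a(16)=239, a(17)=252, a(18)=265; answer 265
Step 2: W1 = 265; r = 16; 2*(16)^3 - 3*(16)^2 + 9*(16)^1 + 5 = (8192) + (-768) + (144) + (5) = 7573; answer 7573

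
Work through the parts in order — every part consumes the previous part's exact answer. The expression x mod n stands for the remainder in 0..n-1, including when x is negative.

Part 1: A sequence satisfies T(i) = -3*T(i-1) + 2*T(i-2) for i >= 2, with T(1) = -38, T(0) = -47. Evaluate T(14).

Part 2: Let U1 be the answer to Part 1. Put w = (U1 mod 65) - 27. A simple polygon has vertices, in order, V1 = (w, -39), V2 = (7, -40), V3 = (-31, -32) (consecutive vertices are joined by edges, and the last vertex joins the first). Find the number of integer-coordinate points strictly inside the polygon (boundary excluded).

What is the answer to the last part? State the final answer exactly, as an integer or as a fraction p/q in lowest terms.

Part 1: T(2) = -3*(-38) + 2*(-47) = 20; iterating: T(2)=20, T(3)=-136, T(4)=448, T(5)=-1616, T(6)=5744, T(7)=-20464, T(8)=72880, T(9)=-259568, T(10)=924464, T(11)=-3292528, T(12)=11726512, T(13)=-41764592, T(14)=148746800; answer 148746800
Part 2: U1 = 148746800; w = -7; cross terms: (-7*-40 - 7*-39)=553, (7*-32 - -31*-40)=-1464, (-31*-39 - -7*-32)=985; twice the area = |74| = 74; area = 37; boundary points = 1 + 2 + 1 = 4; strictly interior points = area - boundary/2 + 1 = 36; answer 36

36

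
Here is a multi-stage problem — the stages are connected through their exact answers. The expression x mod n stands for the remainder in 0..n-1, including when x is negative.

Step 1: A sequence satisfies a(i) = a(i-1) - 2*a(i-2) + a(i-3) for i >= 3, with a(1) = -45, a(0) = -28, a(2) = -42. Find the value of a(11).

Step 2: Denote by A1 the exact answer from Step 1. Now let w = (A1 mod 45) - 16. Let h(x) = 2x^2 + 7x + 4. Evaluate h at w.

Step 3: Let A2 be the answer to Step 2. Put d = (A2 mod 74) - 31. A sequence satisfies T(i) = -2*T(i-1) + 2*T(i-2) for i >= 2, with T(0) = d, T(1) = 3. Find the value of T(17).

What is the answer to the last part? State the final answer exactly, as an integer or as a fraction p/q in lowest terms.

45044480

Step 1: a(3) = 1*(-42) - 2*(-45) + 1*(-28) = 20; iterating: a(3)=20, a(4)=59, a(5)=-23, a(6)=-121, a(7)=-16, a(8)=203, a(9)=114, a(10)=-308, a(11)=-333; answer -333
Step 2: A1 = -333; w = 11; 2*(11)^2 + 7*(11)^1 + 4 = (242) + (77) + (4) = 323; answer 323
Step 3: A2 = 323; d = -4; T(2) = -2*(3) + 2*(-4) = -14; iterating: T(2)=-14, T(3)=34, T(4)=-96, T(5)=260, T(6)=-712, T(7)=1944, T(8)=-5312, T(9)=14512, T(10)=-39648, T(11)=108320, T(12)=-295936, T(13)=808512, T(14)=-2208896, T(15)=6034816, T(16)=-16487424, T(17)=45044480; answer 45044480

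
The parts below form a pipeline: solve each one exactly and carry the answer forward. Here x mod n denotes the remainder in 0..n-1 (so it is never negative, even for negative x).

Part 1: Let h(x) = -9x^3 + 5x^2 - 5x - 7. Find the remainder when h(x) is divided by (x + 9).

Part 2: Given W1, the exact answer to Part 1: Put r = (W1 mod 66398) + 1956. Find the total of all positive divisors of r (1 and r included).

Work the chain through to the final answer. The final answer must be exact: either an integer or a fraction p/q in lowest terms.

24528

Part 1: remainder = value at the root: -9*(-9)^3 + 5*(-9)^2 - 5*(-9)^1 - 7 = (6561) + (405) + (45) + (-7) = 7004; answer 7004
Part 2: W1 = 7004; r = 8960; 8960 = 2^8 * 5 * 7; sigma = (1 + 2 + 4 + 8 + 16 + 32 + 64 + 128 + 256) * (1 + 5) * (1 + 7) = 511 * 6 * 8 = 24528; answer 24528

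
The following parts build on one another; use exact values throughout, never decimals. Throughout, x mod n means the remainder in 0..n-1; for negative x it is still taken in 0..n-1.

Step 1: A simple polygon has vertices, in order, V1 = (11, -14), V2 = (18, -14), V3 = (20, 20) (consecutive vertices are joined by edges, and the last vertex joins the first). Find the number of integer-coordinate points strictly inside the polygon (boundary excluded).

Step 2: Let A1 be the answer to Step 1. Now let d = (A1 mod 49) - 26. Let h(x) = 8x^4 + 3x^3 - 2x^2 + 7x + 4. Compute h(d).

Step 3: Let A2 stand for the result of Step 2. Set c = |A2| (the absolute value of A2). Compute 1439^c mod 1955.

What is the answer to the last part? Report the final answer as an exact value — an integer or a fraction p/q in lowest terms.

Step 1: cross terms: (11*-14 - 18*-14)=98, (18*20 - 20*-14)=640, (20*-14 - 11*20)=-500; twice the area = |238| = 238; area = 119; boundary points = 7 + 2 + 1 = 10; strictly interior points = area - boundary/2 + 1 = 115; answer 115
Step 2: A1 = 115; d = -9; 8*(-9)^4 + 3*(-9)^3 - 2*(-9)^2 + 7*(-9)^1 + 4 = (52488) + (-2187) + (-162) + (-63) + (4) = 50080; answer 50080
Step 3: A2 = 50080; c = 50080; squarings mod 1955: 1439^1=1439, 1439^2=376, 1439^4=616, 1439^8=186, 1439^16=1361, 1439^32=936, 1439^64=256, 1439^128=1021, 1439^256=426, 1439^512=1616, 1439^1024=1531, 1439^2048=1871, 1439^4096=1191, 1439^8192=1106, 1439^16384=1361, 1439^32768=936; 1439^50080 = 1439^32 * 1439^128 * 1439^256 * 1439^512 * 1439^16384 * 1439^32768 = 1106 (mod 1955); answer 1106

1106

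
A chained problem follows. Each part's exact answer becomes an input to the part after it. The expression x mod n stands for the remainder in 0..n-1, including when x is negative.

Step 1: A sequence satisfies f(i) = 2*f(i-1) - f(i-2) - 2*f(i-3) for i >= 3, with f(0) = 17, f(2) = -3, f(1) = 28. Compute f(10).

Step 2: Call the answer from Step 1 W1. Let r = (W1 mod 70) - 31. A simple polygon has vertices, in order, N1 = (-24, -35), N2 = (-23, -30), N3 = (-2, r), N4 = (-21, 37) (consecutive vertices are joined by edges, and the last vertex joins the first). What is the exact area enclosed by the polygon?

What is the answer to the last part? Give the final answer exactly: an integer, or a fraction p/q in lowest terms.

686

Step 1: f(3) = 2*(-3) - 1*(28) - 2*(17) = -68; iterating: f(3)=-68, f(4)=-189, f(5)=-304, f(6)=-283, f(7)=116, f(8)=1123, f(9)=2696, f(10)=4037; answer 4037
Step 2: W1 = 4037; r = 16; cross terms: (-24*-30 - -23*-35)=-85, (-23*16 - -2*-30)=-428, (-2*37 - -21*16)=262, (-21*-35 - -24*37)=1623; twice the area = |1372| = 1372; area = 686; answer 686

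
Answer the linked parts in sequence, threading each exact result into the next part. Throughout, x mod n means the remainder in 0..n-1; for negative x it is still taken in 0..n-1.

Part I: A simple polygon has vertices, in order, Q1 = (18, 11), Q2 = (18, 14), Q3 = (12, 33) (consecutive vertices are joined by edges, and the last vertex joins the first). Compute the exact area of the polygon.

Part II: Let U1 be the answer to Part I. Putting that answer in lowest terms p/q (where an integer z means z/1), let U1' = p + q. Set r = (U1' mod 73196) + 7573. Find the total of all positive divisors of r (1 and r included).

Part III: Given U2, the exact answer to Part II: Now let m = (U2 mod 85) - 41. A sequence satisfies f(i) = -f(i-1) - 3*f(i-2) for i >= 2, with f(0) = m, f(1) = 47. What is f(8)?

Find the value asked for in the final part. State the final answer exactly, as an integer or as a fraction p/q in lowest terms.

2503

Part I: cross terms: (18*14 - 18*11)=54, (18*33 - 12*14)=426, (12*11 - 18*33)=-462; twice the area = |18| = 18; area = 9; answer 9
Part II: U1 = 9; threaded value p + q = 10; r = 7583; 7583 is prime, so its only divisors are 1 and 7583; sigma = 1 + 7583 = 7584; answer 7584
Part III: U2 = 7584; m = -22; f(2) = -1*(47) - 3*(-22) = 19; iterating: f(2)=19, f(3)=-160, f(4)=103, f(5)=377, f(6)=-686, f(7)=-445, f(8)=2503; answer 2503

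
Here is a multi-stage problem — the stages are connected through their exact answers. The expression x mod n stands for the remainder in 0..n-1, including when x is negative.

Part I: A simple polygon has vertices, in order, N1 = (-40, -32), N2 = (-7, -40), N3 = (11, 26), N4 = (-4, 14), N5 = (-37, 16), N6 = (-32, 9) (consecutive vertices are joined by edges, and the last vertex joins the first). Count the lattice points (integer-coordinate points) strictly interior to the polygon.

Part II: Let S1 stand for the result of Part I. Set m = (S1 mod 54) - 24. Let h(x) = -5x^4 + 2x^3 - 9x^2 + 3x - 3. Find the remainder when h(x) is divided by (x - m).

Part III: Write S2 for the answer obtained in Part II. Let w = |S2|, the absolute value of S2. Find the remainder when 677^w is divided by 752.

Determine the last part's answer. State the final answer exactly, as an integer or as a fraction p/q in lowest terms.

Part I: cross terms: (-40*-40 - -7*-32)=1376, (-7*26 - 11*-40)=258, (11*14 - -4*26)=258, (-4*16 - -37*14)=454, (-37*9 - -32*16)=179, (-32*-32 - -40*9)=1384; twice the area = |3909| = 3909; area = 3909/2; boundary points = 1 + 6 + 3 + 1 + 1 + 1 = 13; strictly interior points = area - boundary/2 + 1 = 1949; answer 1949
Part II: S1 = 1949; m = -19; remainder = value at the root: -5*(-19)^4 + 2*(-19)^3 - 9*(-19)^2 + 3*(-19)^1 - 3 = (-651605) + (-13718) + (-3249) + (-57) + (-3) = -668632; answer -668632
Part III: S2 = -668632; w = 668632; squarings mod 752: 677^1=677, 677^2=361, 677^4=225, 677^8=241, 677^16=177, 677^32=497, 677^64=353, 677^128=529, 677^256=97, 677^512=385, 677^1024=81, 677^2048=545, 677^4096=737, 677^8192=225, 677^16384=241, 677^32768=177, 677^65536=497, 677^131072=353, 677^262144=529, 677^524288=97; 677^668632 = 677^8 * 677^16 * 677^64 * 677^128 * 677^256 * 677^512 * 677^4096 * 677^8192 * 677^131072 * 677^524288 = 465 (mod 752); answer 465

465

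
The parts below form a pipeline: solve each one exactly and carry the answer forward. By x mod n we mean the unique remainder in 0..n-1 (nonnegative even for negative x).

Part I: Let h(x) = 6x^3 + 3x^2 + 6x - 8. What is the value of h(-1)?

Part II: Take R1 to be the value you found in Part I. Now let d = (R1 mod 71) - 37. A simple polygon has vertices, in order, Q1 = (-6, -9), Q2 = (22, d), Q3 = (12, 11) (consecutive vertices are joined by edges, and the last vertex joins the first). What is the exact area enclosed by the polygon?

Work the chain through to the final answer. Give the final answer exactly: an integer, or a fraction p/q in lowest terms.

46

Part I: 6*(-1)^3 + 3*(-1)^2 + 6*(-1)^1 - 8 = (-6) + (3) + (-6) + (-8) = -17; answer -17
Part II: R1 = -17; d = 17; cross terms: (-6*17 - 22*-9)=96, (22*11 - 12*17)=38, (12*-9 - -6*11)=-42; twice the area = |92| = 92; area = 46; answer 46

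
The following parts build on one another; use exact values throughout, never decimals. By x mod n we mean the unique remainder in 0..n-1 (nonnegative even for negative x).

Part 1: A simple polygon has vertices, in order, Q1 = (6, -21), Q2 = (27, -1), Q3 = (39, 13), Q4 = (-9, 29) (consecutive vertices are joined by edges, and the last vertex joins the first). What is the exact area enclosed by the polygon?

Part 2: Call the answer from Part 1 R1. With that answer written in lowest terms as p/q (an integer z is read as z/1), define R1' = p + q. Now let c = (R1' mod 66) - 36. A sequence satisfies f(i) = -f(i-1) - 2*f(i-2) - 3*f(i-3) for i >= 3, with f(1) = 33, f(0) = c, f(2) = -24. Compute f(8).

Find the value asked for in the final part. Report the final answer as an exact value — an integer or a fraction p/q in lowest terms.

Part 1: cross terms: (6*-1 - 27*-21)=561, (27*13 - 39*-1)=390, (39*29 - -9*13)=1248, (-9*-21 - 6*29)=15; twice the area = |2214| = 2214; area = 1107; answer 1107
Part 2: R1 = 1107; threaded value p + q = 1108; c = 16; f(3) = -1*(-24) - 2*(33) - 3*(16) = -90; iterating: f(3)=-90, f(4)=39, f(5)=213, f(6)=-21, f(7)=-522, f(8)=-75; answer -75

-75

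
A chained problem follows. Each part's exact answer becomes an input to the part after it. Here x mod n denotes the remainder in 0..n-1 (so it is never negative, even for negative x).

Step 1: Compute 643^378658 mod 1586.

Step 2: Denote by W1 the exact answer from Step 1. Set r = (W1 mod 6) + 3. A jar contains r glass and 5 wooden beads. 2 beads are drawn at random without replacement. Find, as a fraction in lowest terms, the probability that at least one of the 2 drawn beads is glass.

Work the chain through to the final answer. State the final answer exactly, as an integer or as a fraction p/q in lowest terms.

13/18

Step 1: squarings mod 1586: 643^1=643, 643^2=1089, 643^4=1179, 643^8=705, 643^16=607, 643^32=497, 643^64=1179, 643^128=705, 643^256=607, 643^512=497, 643^1024=1179, 643^2048=705, 643^4096=607, 643^8192=497, 643^16384=1179, 643^32768=705, 643^65536=607, 643^131072=497, 643^262144=1179; 643^378658 = 643^2 * 643^32 * 643^256 * 643^512 * 643^1024 * 643^16384 * 643^32768 * 643^65536 * 643^262144 = 1369 (mod 1586); answer 1369
Step 2: W1 = 1369; r = 4; total draws C(9,2) = 36; complement C(5,2) = 10; favorable 36 - 10 = 26; P = 13/18; answer 13/18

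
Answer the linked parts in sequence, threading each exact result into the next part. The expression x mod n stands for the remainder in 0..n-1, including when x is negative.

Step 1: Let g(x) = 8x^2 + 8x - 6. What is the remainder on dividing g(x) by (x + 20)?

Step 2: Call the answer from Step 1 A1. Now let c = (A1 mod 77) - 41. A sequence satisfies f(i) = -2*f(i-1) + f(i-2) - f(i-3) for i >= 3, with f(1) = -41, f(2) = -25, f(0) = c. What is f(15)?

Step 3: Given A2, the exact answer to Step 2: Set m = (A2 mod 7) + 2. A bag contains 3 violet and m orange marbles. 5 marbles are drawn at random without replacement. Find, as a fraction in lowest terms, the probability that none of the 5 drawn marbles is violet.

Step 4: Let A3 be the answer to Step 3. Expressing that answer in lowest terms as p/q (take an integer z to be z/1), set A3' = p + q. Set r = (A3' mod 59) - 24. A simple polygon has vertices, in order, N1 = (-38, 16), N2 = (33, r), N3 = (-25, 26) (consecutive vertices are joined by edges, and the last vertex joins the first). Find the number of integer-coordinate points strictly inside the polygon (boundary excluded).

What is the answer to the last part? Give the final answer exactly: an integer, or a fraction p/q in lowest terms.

374

Step 1: remainder = value at the root: 8*(-20)^2 + 8*(-20)^1 - 6 = (3200) + (-160) + (-6) = 3034; answer 3034
Step 2: A1 = 3034; c = -10; f(3) = -2*(-25) + 1*(-41) - 1*(-10) = 19; iterating: f(3)=19, f(4)=-22, f(5)=88, f(6)=-217, f(7)=544, f(8)=-1393, f(9)=3547, f(10)=-9031, f(11)=23002, f(12)=-58582, f(13)=149197, f(14)=-379978, f(15)=967735; answer 967735
Step 3: A2 = 967735; m = 8; total draws C(11,5) = 462; favorable C(8,5) = 56; P = 4/33; answer 4/33
Step 4: A3 = 4/33; threaded value p + q = 37; r = 13; cross terms: (-38*13 - 33*16)=-1022, (33*26 - -25*13)=1183, (-25*16 - -38*26)=588; twice the area = |749| = 749; area = 749/2; boundary points = 1 + 1 + 1 = 3; strictly interior points = area - boundary/2 + 1 = 374; answer 374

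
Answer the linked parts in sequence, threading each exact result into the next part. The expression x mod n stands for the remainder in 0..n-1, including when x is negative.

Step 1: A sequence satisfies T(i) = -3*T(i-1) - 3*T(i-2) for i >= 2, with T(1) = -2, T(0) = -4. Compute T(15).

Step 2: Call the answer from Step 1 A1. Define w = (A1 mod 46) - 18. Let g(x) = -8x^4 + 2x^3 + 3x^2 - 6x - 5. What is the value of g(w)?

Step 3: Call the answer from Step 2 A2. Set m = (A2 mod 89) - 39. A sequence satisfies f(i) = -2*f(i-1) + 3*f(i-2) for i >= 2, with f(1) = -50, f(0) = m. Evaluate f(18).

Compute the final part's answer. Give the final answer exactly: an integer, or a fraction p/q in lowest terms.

3680494624

Step 1: T(2) = -3*(-2) - 3*(-4) = 18; iterating: T(2)=18, T(3)=-48, T(4)=90, T(5)=-126, T(6)=108, T(7)=54, T(8)=-486, T(9)=1296, T(10)=-2430, T(11)=3402, T(12)=-2916, T(13)=-1458, T(14)=13122, T(15)=-34992; answer -34992
Step 2: A1 = -34992; w = -4; -8*(-4)^4 + 2*(-4)^3 + 3*(-4)^2 - 6*(-4)^1 - 5 = (-2048) + (-128) + (48) + (24) + (-5) = -2109; answer -2109
Step 3: A2 = -2109; m = -12; f(2) = -2*(-50) + 3*(-12) = 64; iterating: f(2)=64, f(3)=-278, f(4)=748, f(5)=-2330, f(6)=6904, f(7)=-20798, f(8)=62308, f(9)=-187010, f(10)=560944, f(11)=-1682918, f(12)=5048668, f(13)=-15146090, f(14)=45438184, f(15)=-136314638, f(16)=408943828, f(17)=-1226831570, f(18)=3680494624; answer 3680494624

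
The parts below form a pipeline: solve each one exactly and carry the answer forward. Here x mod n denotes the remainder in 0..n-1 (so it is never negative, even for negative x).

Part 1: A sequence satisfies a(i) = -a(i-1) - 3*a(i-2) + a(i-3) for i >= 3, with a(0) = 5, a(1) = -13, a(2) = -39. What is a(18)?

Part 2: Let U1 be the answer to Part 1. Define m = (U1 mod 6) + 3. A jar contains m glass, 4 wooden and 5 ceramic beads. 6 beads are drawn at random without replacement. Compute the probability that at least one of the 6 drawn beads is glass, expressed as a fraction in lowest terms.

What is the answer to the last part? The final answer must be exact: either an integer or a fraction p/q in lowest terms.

703/715

Part 1: a(3) = -1*(-39) - 3*(-13) + 1*(5) = 83; iterating: a(3)=83, a(4)=21, a(5)=-309, a(6)=329, a(7)=619, a(8)=-1915, a(9)=387, a(10)=5977, a(11)=-9053, a(12)=-8491, a(13)=41627, a(14)=-25207, a(15)=-108165, a(16)=225413, a(17)=73875, a(18)=-858279; answer -858279
Part 2: U1 = -858279; m = 6; total draws C(15,6) = 5005; complement C(9,6) = 84; favorable 5005 - 84 = 4921; P = 703/715; answer 703/715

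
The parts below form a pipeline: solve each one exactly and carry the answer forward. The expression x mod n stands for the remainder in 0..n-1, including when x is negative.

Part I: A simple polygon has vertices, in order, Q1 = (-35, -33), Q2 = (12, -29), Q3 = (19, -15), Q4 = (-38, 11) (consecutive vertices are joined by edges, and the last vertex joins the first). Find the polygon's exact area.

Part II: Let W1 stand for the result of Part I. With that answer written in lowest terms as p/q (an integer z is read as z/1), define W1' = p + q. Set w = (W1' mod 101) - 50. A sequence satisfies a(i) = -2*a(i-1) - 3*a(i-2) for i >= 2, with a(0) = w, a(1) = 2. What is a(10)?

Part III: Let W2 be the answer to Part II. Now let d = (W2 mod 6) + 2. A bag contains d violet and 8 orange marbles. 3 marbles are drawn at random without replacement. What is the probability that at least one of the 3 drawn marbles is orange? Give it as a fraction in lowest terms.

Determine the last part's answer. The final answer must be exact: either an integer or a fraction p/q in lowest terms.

54/55

Part I: cross terms: (-35*-29 - 12*-33)=1411, (12*-15 - 19*-29)=371, (19*11 - -38*-15)=-361, (-38*-33 - -35*11)=1639; twice the area = |3060| = 3060; area = 1530; answer 1530
Part II: W1 = 1530; threaded value p + q = 1531; w = -34; a(2) = -2*(2) - 3*(-34) = 98; iterating: a(2)=98, a(3)=-202, a(4)=110, a(5)=386, a(6)=-1102, a(7)=1046, a(8)=1214, a(9)=-5566, a(10)=7490; answer 7490
Part III: W2 = 7490; d = 4; total draws C(12,3) = 220; complement C(4,3) = 4; favorable 220 - 4 = 216; P = 54/55; answer 54/55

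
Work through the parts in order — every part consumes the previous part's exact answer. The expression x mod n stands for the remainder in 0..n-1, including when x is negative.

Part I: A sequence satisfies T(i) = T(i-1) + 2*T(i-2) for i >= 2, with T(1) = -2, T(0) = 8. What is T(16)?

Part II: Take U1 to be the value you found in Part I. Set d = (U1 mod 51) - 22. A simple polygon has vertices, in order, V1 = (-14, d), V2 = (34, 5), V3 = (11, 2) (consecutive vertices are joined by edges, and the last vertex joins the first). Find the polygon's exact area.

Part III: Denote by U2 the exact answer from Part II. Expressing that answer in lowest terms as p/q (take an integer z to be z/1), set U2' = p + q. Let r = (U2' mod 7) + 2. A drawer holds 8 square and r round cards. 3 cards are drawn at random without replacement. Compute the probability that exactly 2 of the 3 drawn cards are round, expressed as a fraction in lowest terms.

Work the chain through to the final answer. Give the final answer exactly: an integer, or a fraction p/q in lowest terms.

Part I: T(2) = 1*(-2) + 2*(8) = 14; iterating: T(2)=14, T(3)=10, T(4)=38, T(5)=58, T(6)=134, T(7)=250, T(8)=518, T(9)=1018, T(10)=2054, T(11)=4090, T(12)=8198, T(13)=16378, T(14)=32774, T(15)=65530, T(16)=131078; answer 131078
Part II: U1 = 131078; d = -14; cross terms: (-14*5 - 34*-14)=406, (34*2 - 11*5)=13, (11*-14 - -14*2)=-126; twice the area = |293| = 293; area = 293/2; answer 293/2
Part III: U2 = 293/2; threaded value p + q = 295; r = 3; total draws C(11,3) = 165; favorable C(3,2)*C(8,1) = 24; P = 8/55; answer 8/55

8/55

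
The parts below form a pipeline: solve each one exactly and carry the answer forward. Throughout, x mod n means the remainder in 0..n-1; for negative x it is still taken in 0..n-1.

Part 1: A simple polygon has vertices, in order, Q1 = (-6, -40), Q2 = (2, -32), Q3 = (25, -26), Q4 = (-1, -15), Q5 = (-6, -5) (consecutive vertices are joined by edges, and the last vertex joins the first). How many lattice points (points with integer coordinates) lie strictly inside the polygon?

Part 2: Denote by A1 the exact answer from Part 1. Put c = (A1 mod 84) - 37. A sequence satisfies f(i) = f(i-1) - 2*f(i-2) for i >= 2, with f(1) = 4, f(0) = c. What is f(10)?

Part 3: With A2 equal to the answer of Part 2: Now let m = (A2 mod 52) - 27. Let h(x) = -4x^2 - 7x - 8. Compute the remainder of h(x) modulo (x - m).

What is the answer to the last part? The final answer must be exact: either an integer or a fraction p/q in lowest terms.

-1013

Part 1: cross terms: (-6*-32 - 2*-40)=272, (2*-26 - 25*-32)=748, (25*-15 - -1*-26)=-401, (-1*-5 - -6*-15)=-85, (-6*-40 - -6*-5)=210; twice the area = |744| = 744; area = 372; boundary points = 8 + 1 + 1 + 5 + 35 = 50; strictly interior points = area - boundary/2 + 1 = 348; answer 348
Part 2: A1 = 348; c = -25; f(2) = 1*(4) - 2*(-25) = 54; iterating: f(2)=54, f(3)=46, f(4)=-62, f(5)=-154, f(6)=-30, f(7)=278, f(8)=338, f(9)=-218, f(10)=-894; answer -894
Part 3: A2 = -894; m = 15; remainder = value at the root: -4*(15)^2 - 7*(15)^1 - 8 = (-900) + (-105) + (-8) = -1013; answer -1013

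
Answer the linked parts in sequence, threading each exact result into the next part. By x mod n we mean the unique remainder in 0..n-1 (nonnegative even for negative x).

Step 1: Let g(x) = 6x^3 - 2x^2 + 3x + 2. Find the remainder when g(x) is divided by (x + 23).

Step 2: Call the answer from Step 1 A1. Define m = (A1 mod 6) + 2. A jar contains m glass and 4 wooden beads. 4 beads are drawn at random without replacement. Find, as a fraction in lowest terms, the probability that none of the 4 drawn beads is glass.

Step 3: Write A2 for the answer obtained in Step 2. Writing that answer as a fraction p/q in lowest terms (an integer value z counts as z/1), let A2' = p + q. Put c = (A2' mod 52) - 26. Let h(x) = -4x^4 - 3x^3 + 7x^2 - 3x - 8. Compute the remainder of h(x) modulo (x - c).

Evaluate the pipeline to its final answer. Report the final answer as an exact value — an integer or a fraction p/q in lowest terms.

Step 1: remainder = value at the root: 6*(-23)^3 - 2*(-23)^2 + 3*(-23)^1 + 2 = (-73002) + (-1058) + (-69) + (2) = -74127; answer -74127
Step 2: A1 = -74127; m = 5; total draws C(9,4) = 126; favorable C(4,4) = 1; P = 1/126; answer 1/126
Step 3: A2 = 1/126; threaded value p + q = 127; c = -3; remainder = value at the root: -4*(-3)^4 - 3*(-3)^3 + 7*(-3)^2 - 3*(-3)^1 - 8 = (-324) + (81) + (63) + (9) + (-8) = -179; answer -179

-179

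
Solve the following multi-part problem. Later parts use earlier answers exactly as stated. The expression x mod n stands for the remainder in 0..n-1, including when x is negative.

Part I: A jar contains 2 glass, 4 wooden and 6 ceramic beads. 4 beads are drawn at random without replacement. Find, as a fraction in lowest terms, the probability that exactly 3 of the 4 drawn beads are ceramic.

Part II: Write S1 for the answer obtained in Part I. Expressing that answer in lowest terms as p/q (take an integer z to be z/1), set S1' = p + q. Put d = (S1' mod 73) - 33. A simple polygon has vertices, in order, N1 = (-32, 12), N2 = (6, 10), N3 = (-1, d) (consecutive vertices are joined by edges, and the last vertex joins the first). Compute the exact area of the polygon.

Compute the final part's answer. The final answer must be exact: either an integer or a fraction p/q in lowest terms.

45

Part I: total draws C(12,4) = 495; favorable C(6,3)*C(6,1) = 120; P = 8/33; answer 8/33
Part II: S1 = 8/33; threaded value p + q = 41; d = 8; cross terms: (-32*10 - 6*12)=-392, (6*8 - -1*10)=58, (-1*12 - -32*8)=244; twice the area = |-90| = 90; area = 45; answer 45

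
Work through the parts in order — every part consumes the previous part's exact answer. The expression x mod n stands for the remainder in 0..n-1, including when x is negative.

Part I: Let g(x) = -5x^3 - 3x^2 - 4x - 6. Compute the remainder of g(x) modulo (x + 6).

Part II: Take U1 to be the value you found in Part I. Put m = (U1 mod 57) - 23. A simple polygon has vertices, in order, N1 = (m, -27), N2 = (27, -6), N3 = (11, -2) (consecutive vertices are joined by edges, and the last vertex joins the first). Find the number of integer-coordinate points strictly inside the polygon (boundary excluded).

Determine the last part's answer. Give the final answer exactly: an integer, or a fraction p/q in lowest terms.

Part I: remainder = value at the root: -5*(-6)^3 - 3*(-6)^2 - 4*(-6)^1 - 6 = (1080) + (-108) + (24) + (-6) = 990; answer 990
Part II: U1 = 990; m = -2; cross terms: (-2*-6 - 27*-27)=741, (27*-2 - 11*-6)=12, (11*-27 - -2*-2)=-301; twice the area = |452| = 452; area = 226; boundary points = 1 + 4 + 1 = 6; strictly interior points = area - boundary/2 + 1 = 224; answer 224

224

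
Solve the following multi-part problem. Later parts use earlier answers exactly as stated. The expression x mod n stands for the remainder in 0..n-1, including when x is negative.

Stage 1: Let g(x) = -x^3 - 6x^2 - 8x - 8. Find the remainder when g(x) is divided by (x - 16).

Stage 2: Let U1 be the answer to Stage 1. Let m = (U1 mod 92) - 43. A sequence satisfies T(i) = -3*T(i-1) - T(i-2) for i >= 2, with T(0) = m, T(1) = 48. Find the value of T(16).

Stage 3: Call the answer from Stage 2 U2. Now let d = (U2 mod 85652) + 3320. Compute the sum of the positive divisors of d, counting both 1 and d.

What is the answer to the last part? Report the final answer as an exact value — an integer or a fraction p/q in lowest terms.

283464

Stage 1: remainder = value at the root: -1*(16)^3 - 6*(16)^2 - 8*(16)^1 - 8 = (-4096) + (-1536) + (-128) + (-8) = -5768; answer -5768
Stage 2: U1 = -5768; m = -15; T(2) = -3*(48) - 1*(-15) = -129; iterating: T(2)=-129, T(3)=339, T(4)=-888, T(5)=2325, T(6)=-6087, T(7)=15936, T(8)=-41721, T(9)=109227, T(10)=-285960, T(11)=748653, T(12)=-1959999, T(13)=5131344, T(14)=-13434033, T(15)=35170755, T(16)=-92078232; answer -92078232
Stage 3: U2 = -92078232; d = 86640; 86640 = 2^4 * 3 * 5 * 19^2; sigma = (1 + 2 + 4 + 8 + 16) * (1 + 3) * (1 + 5) * (1 + 19 + 361) = 31 * 4 * 6 * 381 = 283464; answer 283464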